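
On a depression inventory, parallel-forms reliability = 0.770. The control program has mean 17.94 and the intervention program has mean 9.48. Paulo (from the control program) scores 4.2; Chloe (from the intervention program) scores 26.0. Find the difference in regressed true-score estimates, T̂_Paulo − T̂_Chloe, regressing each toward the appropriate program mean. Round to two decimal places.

T̂_Paulo = 0.770(4.2) + 0.230(17.94) = 7.3602
T̂_Chloe = 0.770(26.0) + 0.230(9.48) = 22.2004
Difference = 7.3602 − 22.2004 = -14.8402

-14.84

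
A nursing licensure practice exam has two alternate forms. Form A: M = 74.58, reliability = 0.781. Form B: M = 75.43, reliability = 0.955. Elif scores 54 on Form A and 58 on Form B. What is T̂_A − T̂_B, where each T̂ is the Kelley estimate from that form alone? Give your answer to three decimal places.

T̂_A = 0.781(54) + 0.219(74.58) = 58.50702
T̂_B = 0.955(58) + 0.045(75.43) = 58.78435
T̂_A − T̂_B = -0.27733

-0.277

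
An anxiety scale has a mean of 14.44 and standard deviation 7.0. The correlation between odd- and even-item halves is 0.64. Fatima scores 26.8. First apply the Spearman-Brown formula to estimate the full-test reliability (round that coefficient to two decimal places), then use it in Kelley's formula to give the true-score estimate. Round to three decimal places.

24.081

Spearman-Brown: ρ = 2r/(1 + r) = 2(0.64)/(1 + 0.64) = 1.280/1.64 = 0.7805 → 0.78
T̂ = 0.78(26.8) + 0.22(14.44) = 20.904 + 3.1768 = 24.0808 → 24.081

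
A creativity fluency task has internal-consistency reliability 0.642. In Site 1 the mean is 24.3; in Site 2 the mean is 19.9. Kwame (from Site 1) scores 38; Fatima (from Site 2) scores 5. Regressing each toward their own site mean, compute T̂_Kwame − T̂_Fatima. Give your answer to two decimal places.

T̂_Kwame = 0.642(38) + 0.358(24.3) = 33.0954
T̂_Fatima = 0.642(5) + 0.358(19.9) = 10.3342
Difference = 33.0954 − 10.3342 = 22.7612

22.76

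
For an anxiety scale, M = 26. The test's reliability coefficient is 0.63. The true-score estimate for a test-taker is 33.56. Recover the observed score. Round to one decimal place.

T̂ = ρX + (1 − ρ)μ  ⇒  X = (T̂ − (1 − ρ)μ) / ρ
X = (33.56 − 0.37 × 26) / 0.63 = (33.56 − 9.62) / 0.63 = 23.94 / 0.63 = 38.000

38.0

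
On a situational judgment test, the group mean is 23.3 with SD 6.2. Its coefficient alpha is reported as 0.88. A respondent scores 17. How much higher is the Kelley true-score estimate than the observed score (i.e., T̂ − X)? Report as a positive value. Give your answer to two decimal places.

T̂ = 0.88(17) + 0.12(23.3) = 14.96 + 2.796 = 17.7560 → 17.756
T̂ − X = 17.756 − 17 = 0.756 → 0.76

0.76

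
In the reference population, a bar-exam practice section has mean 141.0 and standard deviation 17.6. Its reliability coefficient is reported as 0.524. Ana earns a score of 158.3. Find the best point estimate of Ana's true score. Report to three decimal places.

Kelley's formula gives T̂ = 0.524·158.3 + 0.476·141.0 = 82.9492 + 67.1160 = 150.0652.

150.065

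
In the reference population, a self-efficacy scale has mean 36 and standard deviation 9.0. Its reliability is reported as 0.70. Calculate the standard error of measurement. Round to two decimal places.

4.93

SEM = SD · √(1 − ρ) = 9.0 × √0.30 = 9.0 × 0.5477 = 4.930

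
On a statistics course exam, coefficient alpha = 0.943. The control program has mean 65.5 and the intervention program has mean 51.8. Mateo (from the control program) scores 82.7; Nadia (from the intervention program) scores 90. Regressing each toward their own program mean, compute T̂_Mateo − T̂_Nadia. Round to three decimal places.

-6.103

T̂_Mateo = 0.943(82.7) + 0.057(65.5) = 81.71960
T̂_Nadia = 0.943(90) + 0.057(51.8) = 87.82260
Difference = 81.71960 − 87.82260 = -6.10300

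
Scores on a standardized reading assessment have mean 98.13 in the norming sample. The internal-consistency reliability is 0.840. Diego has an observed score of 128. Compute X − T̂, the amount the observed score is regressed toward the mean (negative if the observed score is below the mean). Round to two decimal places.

4.78

T̂ = ρX + (1 − ρ)μ
  = 0.840 × 128 + 0.160 × 98.13
  = 107.520 + 15.70080
  = 123.2208
  ≈ 123.221
X − T̂ = 128 − 123.221 = 4.779 → 4.78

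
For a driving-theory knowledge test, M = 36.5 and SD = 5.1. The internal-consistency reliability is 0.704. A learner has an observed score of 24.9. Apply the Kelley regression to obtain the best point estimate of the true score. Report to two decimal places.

28.33

T̂ = ρX + (1 − ρ)μ
  = 0.704 × 24.9 + 0.296 × 36.5
  = 17.5296 + 10.8040
  = 28.334
  ≈ 28.33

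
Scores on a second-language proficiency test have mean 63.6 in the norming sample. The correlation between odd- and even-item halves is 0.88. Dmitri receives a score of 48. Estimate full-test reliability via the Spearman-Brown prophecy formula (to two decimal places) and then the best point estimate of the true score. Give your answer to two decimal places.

Spearman-Brown: ρ = 2r/(1 + r) = 2(0.88)/(1 + 0.88) = 1.760/1.88 = 0.9362 → 0.94
T̂ = ρX + (1 − ρ)μ
  = 0.94 × 48 + 0.06 × 63.6
  = 45.12 + 3.816
  = 48.936
  ≈ 48.94

48.94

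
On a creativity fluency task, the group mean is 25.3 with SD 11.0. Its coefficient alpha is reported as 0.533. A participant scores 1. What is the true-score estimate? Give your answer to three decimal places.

12.348

T̂ = ρX + (1 − ρ)μ
  = 0.533 × 1 + 0.467 × 25.3
  = 0.533 + 11.8151
  = 12.3481
  ≈ 12.348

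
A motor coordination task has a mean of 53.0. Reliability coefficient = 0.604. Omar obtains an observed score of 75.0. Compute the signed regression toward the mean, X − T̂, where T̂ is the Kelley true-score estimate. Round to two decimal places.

8.71

T̂ = 0.604(75.0) + 0.396(53.0) = 45.3000 + 20.9880 = 66.2880 → 66.288
X − T̂ = 75.0 − 66.288 = 8.712 → 8.71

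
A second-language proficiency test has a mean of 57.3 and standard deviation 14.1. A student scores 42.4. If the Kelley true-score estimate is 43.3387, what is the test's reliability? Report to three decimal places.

0.937

T̂ = ρX + (1 − ρ)μ  ⇒  T̂ − μ = ρ(X − μ)
ρ = (T̂ − μ)/(X − μ) = (43.3387 − 57.3) / (42.4 − 57.3) = -13.9613 / -14.9 = 0.93700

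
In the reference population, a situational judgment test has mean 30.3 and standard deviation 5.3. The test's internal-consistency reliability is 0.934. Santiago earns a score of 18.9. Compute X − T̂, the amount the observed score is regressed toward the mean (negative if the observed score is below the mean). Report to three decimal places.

-0.752

Kelley's formula gives T̂ = 0.934·18.9 + 0.066·30.3 = 17.6526 + 1.9998 = 19.65240.
X − T̂ = 18.9 − 19.6524 = -0.7524 → -0.752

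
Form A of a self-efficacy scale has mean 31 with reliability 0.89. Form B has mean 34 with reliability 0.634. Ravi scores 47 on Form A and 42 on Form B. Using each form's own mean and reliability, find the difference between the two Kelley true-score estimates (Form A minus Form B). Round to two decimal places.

T̂_A = 0.89(47) + 0.11(31) = 45.2400
T̂_B = 0.634(42) + 0.366(34) = 39.0720
T̂_A − T̂_B = 6.1680

6.17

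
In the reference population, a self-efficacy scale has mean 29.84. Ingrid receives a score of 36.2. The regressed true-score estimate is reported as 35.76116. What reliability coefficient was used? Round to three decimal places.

0.931

T̂ = ρX + (1 − ρ)μ  ⇒  T̂ − μ = ρ(X − μ)
ρ = (T̂ − μ)/(X − μ) = (35.76116 − 29.84) / (36.2 − 29.84) = 5.92116 / 6.36 = 0.93100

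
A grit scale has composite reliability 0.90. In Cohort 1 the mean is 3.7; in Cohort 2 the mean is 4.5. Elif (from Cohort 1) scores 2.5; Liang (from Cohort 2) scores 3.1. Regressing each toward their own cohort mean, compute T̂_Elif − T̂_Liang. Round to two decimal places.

T̂_Elif = 0.90(2.5) + 0.10(3.7) = 2.6200
T̂_Liang = 0.90(3.1) + 0.10(4.5) = 3.2400
Difference = 2.6200 − 3.2400 = -0.6200

-0.62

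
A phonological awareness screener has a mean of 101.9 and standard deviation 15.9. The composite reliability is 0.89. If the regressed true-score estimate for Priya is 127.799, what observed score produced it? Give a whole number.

T̂ = ρX + (1 − ρ)μ  ⇒  X = (T̂ − (1 − ρ)μ) / ρ
X = (127.799 − 0.11 × 101.9) / 0.89 = (127.799 − 11.209) / 0.89 = 116.590 / 0.89 = 131.00

131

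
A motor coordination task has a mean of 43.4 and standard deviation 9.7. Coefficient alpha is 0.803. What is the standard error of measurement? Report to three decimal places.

4.305

SEM = SD · √(1 − ρ) = 9.7 × √0.197 = 9.7 × 0.4438 = 4.3053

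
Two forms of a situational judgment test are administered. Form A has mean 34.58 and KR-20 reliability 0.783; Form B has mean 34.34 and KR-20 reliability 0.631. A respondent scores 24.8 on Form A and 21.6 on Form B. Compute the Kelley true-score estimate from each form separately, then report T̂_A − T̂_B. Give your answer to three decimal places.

0.621

T̂_A = 0.783(24.8) + 0.217(34.58) = 26.92226
T̂_B = 0.631(21.6) + 0.369(34.34) = 26.30106
T̂_A − T̂_B = 0.62120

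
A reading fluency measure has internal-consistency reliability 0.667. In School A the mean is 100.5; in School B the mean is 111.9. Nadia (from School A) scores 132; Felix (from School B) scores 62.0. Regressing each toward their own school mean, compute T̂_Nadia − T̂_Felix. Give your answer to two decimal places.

T̂_Nadia = 0.667(132) + 0.333(100.5) = 121.5105
T̂_Felix = 0.667(62.0) + 0.333(111.9) = 78.6167
Difference = 121.5105 − 78.6167 = 42.8938

42.89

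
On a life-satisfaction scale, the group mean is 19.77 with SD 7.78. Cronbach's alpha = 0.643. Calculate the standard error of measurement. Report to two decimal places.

SEM = SD · √(1 − ρ) = 7.78 × √0.357 = 7.78 × 0.5975 = 4.649

4.65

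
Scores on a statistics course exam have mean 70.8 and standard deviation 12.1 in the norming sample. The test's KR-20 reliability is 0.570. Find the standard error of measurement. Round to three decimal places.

7.935

SEM = SD · √(1 − ρ) = 12.1 × √0.430 = 12.1 × 0.6557 = 7.9345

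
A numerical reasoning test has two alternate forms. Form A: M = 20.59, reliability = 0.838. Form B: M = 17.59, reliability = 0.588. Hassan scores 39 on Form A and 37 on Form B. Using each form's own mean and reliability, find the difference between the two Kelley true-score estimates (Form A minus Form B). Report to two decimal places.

7.01

T̂_A = 0.838(39) + 0.162(20.59) = 36.0176
T̂_B = 0.588(37) + 0.412(17.59) = 29.0031
T̂_A − T̂_B = 7.0145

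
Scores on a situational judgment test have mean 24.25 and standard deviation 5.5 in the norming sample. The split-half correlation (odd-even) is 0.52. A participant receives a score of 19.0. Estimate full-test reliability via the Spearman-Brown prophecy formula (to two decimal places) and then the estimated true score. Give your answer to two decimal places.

Spearman-Brown: ρ = 2r/(1 + r) = 2(0.52)/(1 + 0.52) = 1.040/1.52 = 0.6842 → 0.68
T̂ = ρX + (1 − ρ)μ
  = 0.68 × 19.0 + 0.32 × 24.25
  = 12.920 + 7.7600
  = 20.680
  ≈ 20.68

20.68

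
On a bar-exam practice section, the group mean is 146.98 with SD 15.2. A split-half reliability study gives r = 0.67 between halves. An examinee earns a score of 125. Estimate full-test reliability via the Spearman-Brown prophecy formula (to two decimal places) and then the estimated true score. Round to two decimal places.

129.40

Spearman-Brown: ρ = 2r/(1 + r) = 2(0.67)/(1 + 0.67) = 1.340/1.67 = 0.8024 → 0.80
T̂ = ρX + (1 − ρ)μ
  = 0.80 × 125 + 0.20 × 146.98
  = 100.00 + 29.3960
  = 129.396
  ≈ 129.40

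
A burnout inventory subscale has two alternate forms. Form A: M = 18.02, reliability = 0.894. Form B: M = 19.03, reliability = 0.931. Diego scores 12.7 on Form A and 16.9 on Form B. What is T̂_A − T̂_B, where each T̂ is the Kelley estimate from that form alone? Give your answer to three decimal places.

-3.783

T̂_A = 0.894(12.7) + 0.106(18.02) = 13.26392
T̂_B = 0.931(16.9) + 0.069(19.03) = 17.04697
T̂_A − T̂_B = -3.78305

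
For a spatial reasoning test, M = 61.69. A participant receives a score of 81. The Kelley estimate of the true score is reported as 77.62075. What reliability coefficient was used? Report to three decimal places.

T̂ = ρX + (1 − ρ)μ  ⇒  T̂ − μ = ρ(X − μ)
ρ = (T̂ − μ)/(X − μ) = (77.62075 − 61.69) / (81 − 61.69) = 15.93075 / 19.31 = 0.82500

0.825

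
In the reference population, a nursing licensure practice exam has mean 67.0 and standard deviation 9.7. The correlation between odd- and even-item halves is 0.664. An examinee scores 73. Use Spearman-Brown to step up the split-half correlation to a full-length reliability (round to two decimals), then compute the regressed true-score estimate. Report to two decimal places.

71.80

Spearman-Brown: ρ = 2r/(1 + r) = 2(0.664)/(1 + 0.664) = 1.3280/1.664 = 0.7981 → 0.80
Kelley's formula gives T̂ = 0.80·73 + 0.20·67.0 = 58.40 + 13.400 = 71.800.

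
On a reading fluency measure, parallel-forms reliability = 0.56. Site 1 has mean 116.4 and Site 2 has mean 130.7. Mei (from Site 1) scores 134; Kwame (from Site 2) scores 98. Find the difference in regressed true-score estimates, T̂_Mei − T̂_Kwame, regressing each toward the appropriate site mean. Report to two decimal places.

T̂_Mei = 0.56(134) + 0.44(116.4) = 126.2560
T̂_Kwame = 0.56(98) + 0.44(130.7) = 112.3880
Difference = 126.2560 − 112.3880 = 13.8680

13.87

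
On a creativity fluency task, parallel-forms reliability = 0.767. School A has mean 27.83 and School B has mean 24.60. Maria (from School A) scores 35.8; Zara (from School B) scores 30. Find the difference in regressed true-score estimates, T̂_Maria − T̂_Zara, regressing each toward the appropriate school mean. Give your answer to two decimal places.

T̂_Maria = 0.767(35.8) + 0.233(27.83) = 33.9430
T̂_Zara = 0.767(30) + 0.233(24.60) = 28.7418
Difference = 33.9430 − 28.7418 = 5.2012

5.20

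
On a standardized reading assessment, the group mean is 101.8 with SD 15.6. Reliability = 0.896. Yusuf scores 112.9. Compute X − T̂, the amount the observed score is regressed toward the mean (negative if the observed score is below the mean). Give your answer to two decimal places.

1.15

T̂ = 0.896(112.9) + 0.104(101.8) = 101.1584 + 10.5872 = 111.7456 → 111.746
X − T̂ = 112.9 − 111.746 = 1.154 → 1.15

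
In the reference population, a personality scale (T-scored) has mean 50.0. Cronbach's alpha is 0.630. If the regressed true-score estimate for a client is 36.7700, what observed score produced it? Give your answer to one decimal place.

29.0

T̂ = ρX + (1 − ρ)μ  ⇒  X = (T̂ − (1 − ρ)μ) / ρ
X = (36.7700 − 0.370 × 50.0) / 0.630 = (36.7700 − 18.5000) / 0.630 = 18.2700 / 0.630 = 29.000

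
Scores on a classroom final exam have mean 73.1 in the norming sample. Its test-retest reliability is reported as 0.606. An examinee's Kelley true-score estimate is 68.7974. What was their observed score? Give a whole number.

66

T̂ = ρX + (1 − ρ)μ  ⇒  X = (T̂ − (1 − ρ)μ) / ρ
X = (68.7974 − 0.394 × 73.1) / 0.606 = (68.7974 − 28.8014) / 0.606 = 39.9960 / 0.606 = 66.00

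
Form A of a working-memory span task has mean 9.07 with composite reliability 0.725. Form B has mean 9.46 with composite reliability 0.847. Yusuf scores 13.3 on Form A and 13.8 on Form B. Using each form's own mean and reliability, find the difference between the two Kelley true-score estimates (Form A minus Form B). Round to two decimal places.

-1.00

T̂_A = 0.725(13.3) + 0.275(9.07) = 12.1367
T̂_B = 0.847(13.8) + 0.153(9.46) = 13.1360
T̂_A − T̂_B = -0.9992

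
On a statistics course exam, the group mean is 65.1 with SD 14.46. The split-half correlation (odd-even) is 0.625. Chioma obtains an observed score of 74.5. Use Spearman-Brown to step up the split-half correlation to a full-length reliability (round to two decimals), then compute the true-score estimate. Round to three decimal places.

72.338

Spearman-Brown: ρ = 2r/(1 + r) = 2(0.625)/(1 + 0.625) = 1.2500/1.625 = 0.7692 → 0.77
Regress the observed score toward the mean by the unreliability: T̂ = 0.77·74.5 + 0.23·65.1 = 57.365 + 14.973 = 72.3380.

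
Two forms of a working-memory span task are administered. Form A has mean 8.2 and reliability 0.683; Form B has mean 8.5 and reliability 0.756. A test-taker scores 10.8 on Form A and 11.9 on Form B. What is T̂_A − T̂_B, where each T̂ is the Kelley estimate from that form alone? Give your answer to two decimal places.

-1.09

T̂_A = 0.683(10.8) + 0.317(8.2) = 9.9758
T̂_B = 0.756(11.9) + 0.244(8.5) = 11.0704
T̂_A − T̂_B = -1.0946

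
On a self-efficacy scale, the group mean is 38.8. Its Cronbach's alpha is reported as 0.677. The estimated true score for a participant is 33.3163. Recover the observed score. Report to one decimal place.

T̂ = ρX + (1 − ρ)μ  ⇒  X = (T̂ − (1 − ρ)μ) / ρ
X = (33.3163 − 0.323 × 38.8) / 0.677 = (33.3163 − 12.5324) / 0.677 = 20.7839 / 0.677 = 30.700

30.7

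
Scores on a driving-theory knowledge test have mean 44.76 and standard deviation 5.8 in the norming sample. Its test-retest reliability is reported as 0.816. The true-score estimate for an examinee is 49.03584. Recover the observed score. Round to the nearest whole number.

50

T̂ = ρX + (1 − ρ)μ  ⇒  X = (T̂ − (1 − ρ)μ) / ρ
X = (49.03584 − 0.184 × 44.76) / 0.816 = (49.03584 − 8.23584) / 0.816 = 40.80000 / 0.816 = 50.00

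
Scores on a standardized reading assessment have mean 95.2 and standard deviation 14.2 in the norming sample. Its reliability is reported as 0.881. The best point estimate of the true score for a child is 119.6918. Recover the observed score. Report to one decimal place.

123.0

T̂ = ρX + (1 − ρ)μ  ⇒  X = (T̂ − (1 − ρ)μ) / ρ
X = (119.6918 − 0.119 × 95.2) / 0.881 = (119.6918 − 11.3288) / 0.881 = 108.3630 / 0.881 = 123.000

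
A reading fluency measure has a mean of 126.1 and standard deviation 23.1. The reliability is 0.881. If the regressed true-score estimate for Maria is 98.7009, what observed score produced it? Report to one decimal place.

T̂ = ρX + (1 − ρ)μ  ⇒  X = (T̂ − (1 − ρ)μ) / ρ
X = (98.7009 − 0.119 × 126.1) / 0.881 = (98.7009 − 15.0059) / 0.881 = 83.6950 / 0.881 = 95.000

95.0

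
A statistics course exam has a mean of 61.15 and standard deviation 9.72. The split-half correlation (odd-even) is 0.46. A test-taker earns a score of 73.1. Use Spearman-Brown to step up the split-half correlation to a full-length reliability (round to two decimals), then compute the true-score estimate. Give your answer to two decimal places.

Spearman-Brown: ρ = 2r/(1 + r) = 2(0.46)/(1 + 0.46) = 0.920/1.46 = 0.6301 → 0.63
Weight the observed score by reliability and the mean by (1 − reliability): T̂ = 0.63·73.1 + 0.37·61.15 = 46.053 + 22.6255 = 68.678.

68.68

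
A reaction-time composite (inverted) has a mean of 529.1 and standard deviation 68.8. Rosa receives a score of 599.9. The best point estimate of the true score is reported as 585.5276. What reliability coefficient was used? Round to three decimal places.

T̂ = ρX + (1 − ρ)μ  ⇒  T̂ − μ = ρ(X − μ)
ρ = (T̂ − μ)/(X − μ) = (585.5276 − 529.1) / (599.9 − 529.1) = 56.4276 / 70.8 = 0.79700

0.797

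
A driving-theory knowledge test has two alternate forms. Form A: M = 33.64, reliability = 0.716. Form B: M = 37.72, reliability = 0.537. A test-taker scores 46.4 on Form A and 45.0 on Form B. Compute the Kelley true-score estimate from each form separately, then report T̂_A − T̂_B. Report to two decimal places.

T̂_A = 0.716(46.4) + 0.284(33.64) = 42.7762
T̂_B = 0.537(45.0) + 0.463(37.72) = 41.6294
T̂_A − T̂_B = 1.1468

1.15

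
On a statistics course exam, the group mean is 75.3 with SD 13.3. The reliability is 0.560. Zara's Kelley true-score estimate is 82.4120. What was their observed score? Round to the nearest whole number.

88

T̂ = ρX + (1 − ρ)μ  ⇒  X = (T̂ − (1 − ρ)μ) / ρ
X = (82.4120 − 0.440 × 75.3) / 0.560 = (82.4120 − 33.1320) / 0.560 = 49.2800 / 0.560 = 88.00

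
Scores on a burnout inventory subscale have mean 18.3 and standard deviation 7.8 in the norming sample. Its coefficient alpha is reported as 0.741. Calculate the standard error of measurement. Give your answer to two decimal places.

3.97

SEM = SD · √(1 − ρ) = 7.8 × √0.259 = 7.8 × 0.5089 = 3.970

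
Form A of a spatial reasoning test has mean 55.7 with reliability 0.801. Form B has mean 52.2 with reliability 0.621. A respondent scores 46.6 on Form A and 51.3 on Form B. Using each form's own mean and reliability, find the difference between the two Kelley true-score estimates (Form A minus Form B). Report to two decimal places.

-3.23

T̂_A = 0.801(46.6) + 0.199(55.7) = 48.4109
T̂_B = 0.621(51.3) + 0.379(52.2) = 51.6411
T̂_A − T̂_B = -3.2302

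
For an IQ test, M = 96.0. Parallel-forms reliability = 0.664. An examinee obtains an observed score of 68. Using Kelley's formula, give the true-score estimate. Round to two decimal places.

T̂ = ρX + (1 − ρ)μ
  = 0.664 × 68 + 0.336 × 96.0
  = 45.152 + 32.2560
  = 77.408
  ≈ 77.41

77.41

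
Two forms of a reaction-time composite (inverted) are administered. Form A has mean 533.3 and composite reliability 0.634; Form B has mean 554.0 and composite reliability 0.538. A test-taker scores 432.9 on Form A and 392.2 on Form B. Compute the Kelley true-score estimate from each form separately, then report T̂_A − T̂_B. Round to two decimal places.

T̂_A = 0.634(432.9) + 0.366(533.3) = 469.6464
T̂_B = 0.538(392.2) + 0.462(554.0) = 466.9516
T̂_A − T̂_B = 2.6948

2.69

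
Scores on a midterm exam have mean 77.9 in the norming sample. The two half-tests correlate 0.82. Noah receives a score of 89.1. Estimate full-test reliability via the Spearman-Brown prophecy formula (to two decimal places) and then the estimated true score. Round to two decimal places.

Spearman-Brown: ρ = 2r/(1 + r) = 2(0.82)/(1 + 0.82) = 1.640/1.82 = 0.9011 → 0.90
T̂ = ρX + (1 − ρ)μ
  = 0.90 × 89.1 + 0.10 × 77.9
  = 80.190 + 7.790
  = 87.980
  ≈ 87.98

87.98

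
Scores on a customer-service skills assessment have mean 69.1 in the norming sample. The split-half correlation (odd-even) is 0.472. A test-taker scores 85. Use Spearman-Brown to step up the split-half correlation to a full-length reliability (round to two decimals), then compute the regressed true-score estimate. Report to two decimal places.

Spearman-Brown: ρ = 2r/(1 + r) = 2(0.472)/(1 + 0.472) = 0.9440/1.472 = 0.6413 → 0.64
T̂ = ρX + (1 − ρ)μ
  = 0.64 × 85 + 0.36 × 69.1
  = 54.40 + 24.876
  = 79.276
  ≈ 79.28

79.28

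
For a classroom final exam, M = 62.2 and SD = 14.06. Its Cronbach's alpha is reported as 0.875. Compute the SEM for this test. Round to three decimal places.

SEM = SD · √(1 − ρ) = 14.06 × √0.125 = 14.06 × 0.3536 = 4.9710

4.971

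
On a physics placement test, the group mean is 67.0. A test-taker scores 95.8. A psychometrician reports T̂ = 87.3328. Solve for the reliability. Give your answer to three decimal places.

0.706

T̂ = ρX + (1 − ρ)μ  ⇒  T̂ − μ = ρ(X − μ)
ρ = (T̂ − μ)/(X − μ) = (87.3328 − 67.0) / (95.8 − 67.0) = 20.3328 / 28.8 = 0.70600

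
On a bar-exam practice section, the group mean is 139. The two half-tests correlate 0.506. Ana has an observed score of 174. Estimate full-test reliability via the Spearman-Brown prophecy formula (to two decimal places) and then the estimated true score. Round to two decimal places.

162.45

Spearman-Brown: ρ = 2r/(1 + r) = 2(0.506)/(1 + 0.506) = 1.0120/1.506 = 0.6720 → 0.67
T̂ = ρX + (1 − ρ)μ
  = 0.67 × 174 + 0.33 × 139
  = 116.58 + 45.87
  = 162.450
  ≈ 162.45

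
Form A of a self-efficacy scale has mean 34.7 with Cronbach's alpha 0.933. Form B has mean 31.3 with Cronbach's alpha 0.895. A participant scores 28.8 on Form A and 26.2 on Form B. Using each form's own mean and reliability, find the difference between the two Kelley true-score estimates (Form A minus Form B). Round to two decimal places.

T̂_A = 0.933(28.8) + 0.067(34.7) = 29.1953
T̂_B = 0.895(26.2) + 0.105(31.3) = 26.7355
T̂_A − T̂_B = 2.4598

2.46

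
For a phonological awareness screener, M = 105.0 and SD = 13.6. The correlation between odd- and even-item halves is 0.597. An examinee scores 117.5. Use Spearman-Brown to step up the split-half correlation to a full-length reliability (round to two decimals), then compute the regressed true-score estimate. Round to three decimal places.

Spearman-Brown: ρ = 2r/(1 + r) = 2(0.597)/(1 + 0.597) = 1.1940/1.597 = 0.7477 → 0.75
Weight the observed score by reliability and the mean by (1 − reliability): T̂ = 0.75·117.5 + 0.25·105.0 = 88.125 + 26.250 = 114.3750.

114.375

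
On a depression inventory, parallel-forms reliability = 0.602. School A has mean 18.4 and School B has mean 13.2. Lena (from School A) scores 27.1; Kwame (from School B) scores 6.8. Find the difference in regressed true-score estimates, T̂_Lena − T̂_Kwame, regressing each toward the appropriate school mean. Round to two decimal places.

T̂_Lena = 0.602(27.1) + 0.398(18.4) = 23.6374
T̂_Kwame = 0.602(6.8) + 0.398(13.2) = 9.3472
Difference = 23.6374 − 9.3472 = 14.2902

14.29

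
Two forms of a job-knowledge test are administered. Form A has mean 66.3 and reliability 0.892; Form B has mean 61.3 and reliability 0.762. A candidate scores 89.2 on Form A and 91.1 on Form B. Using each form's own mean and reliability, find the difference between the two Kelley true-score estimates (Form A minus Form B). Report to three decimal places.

T̂_A = 0.892(89.2) + 0.108(66.3) = 86.72680
T̂_B = 0.762(91.1) + 0.238(61.3) = 84.00760
T̂_A − T̂_B = 2.71920

2.719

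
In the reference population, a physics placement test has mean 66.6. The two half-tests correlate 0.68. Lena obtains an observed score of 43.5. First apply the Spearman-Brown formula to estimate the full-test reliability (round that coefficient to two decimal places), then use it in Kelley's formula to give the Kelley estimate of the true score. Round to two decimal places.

Spearman-Brown: ρ = 2r/(1 + r) = 2(0.68)/(1 + 0.68) = 1.360/1.68 = 0.8095 → 0.81
T̂ = ρX + (1 − ρ)μ
  = 0.81 × 43.5 + 0.19 × 66.6
  = 35.235 + 12.654
  = 47.889
  ≈ 47.89

47.89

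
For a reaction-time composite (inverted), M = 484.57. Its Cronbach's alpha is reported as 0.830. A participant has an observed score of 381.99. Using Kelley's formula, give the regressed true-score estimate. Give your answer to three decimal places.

Kelley's formula gives T̂ = 0.830·381.99 + 0.170·484.57 = 317.05170 + 82.37690 = 399.4286.

399.429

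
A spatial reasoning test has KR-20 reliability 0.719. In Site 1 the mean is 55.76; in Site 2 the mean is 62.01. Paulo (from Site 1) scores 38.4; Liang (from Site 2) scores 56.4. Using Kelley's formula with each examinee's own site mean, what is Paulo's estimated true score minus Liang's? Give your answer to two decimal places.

T̂_Paulo = 0.719(38.4) + 0.281(55.76) = 43.2782
T̂_Liang = 0.719(56.4) + 0.281(62.01) = 57.9764
Difference = 43.2782 − 57.9764 = -14.6983

-14.70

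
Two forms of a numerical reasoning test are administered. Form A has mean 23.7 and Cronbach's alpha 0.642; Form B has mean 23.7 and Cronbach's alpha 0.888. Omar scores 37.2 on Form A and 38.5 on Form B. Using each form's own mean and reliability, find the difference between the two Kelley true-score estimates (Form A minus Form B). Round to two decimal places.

T̂_A = 0.642(37.2) + 0.358(23.7) = 32.3670
T̂_B = 0.888(38.5) + 0.112(23.7) = 36.8424
T̂_A − T̂_B = -4.4754

-4.48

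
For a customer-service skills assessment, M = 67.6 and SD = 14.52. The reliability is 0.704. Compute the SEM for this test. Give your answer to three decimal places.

SEM = SD · √(1 − ρ) = 14.52 × √0.296 = 14.52 × 0.5441 = 7.8997

7.900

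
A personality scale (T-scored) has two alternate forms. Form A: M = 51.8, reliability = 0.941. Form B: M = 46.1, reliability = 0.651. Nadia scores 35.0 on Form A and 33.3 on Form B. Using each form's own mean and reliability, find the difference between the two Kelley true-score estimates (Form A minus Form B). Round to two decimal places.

-1.78

T̂_A = 0.941(35.0) + 0.059(51.8) = 35.9912
T̂_B = 0.651(33.3) + 0.349(46.1) = 37.7672
T̂_A − T̂_B = -1.7760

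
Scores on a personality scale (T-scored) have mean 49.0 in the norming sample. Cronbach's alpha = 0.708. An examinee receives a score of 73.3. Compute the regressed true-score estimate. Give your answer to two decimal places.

T̂ = ρX + (1 − ρ)μ
  = 0.708 × 73.3 + 0.292 × 49.0
  = 51.8964 + 14.3080
  = 66.204
  ≈ 66.20

66.20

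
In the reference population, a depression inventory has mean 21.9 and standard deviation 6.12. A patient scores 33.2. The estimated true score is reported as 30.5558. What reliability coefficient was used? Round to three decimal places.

T̂ = ρX + (1 − ρ)μ  ⇒  T̂ − μ = ρ(X − μ)
ρ = (T̂ − μ)/(X − μ) = (30.5558 − 21.9) / (33.2 − 21.9) = 8.6558 / 11.3 = 0.76600

0.766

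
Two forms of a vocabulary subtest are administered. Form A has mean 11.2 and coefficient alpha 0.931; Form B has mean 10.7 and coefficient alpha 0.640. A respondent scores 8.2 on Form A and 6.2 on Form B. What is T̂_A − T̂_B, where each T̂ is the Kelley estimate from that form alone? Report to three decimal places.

T̂_A = 0.931(8.2) + 0.069(11.2) = 8.40700
T̂_B = 0.640(6.2) + 0.360(10.7) = 7.82000
T̂_A − T̂_B = 0.58700

0.587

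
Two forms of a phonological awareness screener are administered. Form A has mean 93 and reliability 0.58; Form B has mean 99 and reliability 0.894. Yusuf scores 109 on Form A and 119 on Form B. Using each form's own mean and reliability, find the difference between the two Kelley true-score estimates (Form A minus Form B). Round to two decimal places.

T̂_A = 0.58(109) + 0.42(93) = 102.2800
T̂_B = 0.894(119) + 0.106(99) = 116.8800
T̂_A − T̂_B = -14.6000

-14.60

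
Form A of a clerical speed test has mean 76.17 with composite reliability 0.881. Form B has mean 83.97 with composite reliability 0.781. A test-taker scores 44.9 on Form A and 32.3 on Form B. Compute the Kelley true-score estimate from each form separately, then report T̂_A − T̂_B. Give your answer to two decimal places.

5.01

T̂_A = 0.881(44.9) + 0.119(76.17) = 48.6211
T̂_B = 0.781(32.3) + 0.219(83.97) = 43.6157
T̂_A − T̂_B = 5.0054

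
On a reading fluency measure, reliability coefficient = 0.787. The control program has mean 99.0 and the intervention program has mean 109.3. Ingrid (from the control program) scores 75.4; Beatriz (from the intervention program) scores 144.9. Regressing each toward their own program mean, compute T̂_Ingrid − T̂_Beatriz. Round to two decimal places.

-56.89

T̂_Ingrid = 0.787(75.4) + 0.213(99.0) = 80.4268
T̂_Beatriz = 0.787(144.9) + 0.213(109.3) = 137.3172
Difference = 80.4268 − 137.3172 = -56.8904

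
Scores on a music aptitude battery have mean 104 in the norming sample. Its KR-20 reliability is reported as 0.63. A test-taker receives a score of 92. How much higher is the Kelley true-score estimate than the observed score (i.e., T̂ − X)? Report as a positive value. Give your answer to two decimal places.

T̂ = ρX + (1 − ρ)μ
  = 0.63 × 92 + 0.37 × 104
  = 57.96 + 38.48
  = 96.4400
  ≈ 96.440
T̂ − X = 96.440 − 92 = 4.440 → 4.44

4.44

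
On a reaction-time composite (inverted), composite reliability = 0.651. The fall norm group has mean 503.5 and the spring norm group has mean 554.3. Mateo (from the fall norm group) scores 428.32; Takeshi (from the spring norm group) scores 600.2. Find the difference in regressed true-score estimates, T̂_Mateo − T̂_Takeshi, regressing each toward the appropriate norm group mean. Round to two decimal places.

T̂_Mateo = 0.651(428.32) + 0.349(503.5) = 454.5578
T̂_Takeshi = 0.651(600.2) + 0.349(554.3) = 584.1809
Difference = 454.5578 − 584.1809 = -129.6231

-129.62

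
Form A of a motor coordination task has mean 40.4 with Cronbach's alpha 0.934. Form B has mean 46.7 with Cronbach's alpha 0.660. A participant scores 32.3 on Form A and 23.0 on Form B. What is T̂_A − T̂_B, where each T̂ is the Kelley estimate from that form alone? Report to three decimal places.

T̂_A = 0.934(32.3) + 0.066(40.4) = 32.83460
T̂_B = 0.660(23.0) + 0.340(46.7) = 31.05800
T̂_A − T̂_B = 1.77660

1.777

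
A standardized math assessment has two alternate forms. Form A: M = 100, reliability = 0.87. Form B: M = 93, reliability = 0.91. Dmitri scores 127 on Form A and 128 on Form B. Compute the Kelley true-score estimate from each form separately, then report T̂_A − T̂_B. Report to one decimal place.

-1.4

T̂_A = 0.87(127) + 0.13(100) = 123.490
T̂_B = 0.91(128) + 0.09(93) = 124.850
T̂_A − T̂_B = -1.360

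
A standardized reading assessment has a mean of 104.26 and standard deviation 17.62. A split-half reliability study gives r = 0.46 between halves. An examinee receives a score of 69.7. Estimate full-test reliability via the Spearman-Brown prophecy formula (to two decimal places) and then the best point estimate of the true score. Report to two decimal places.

82.49

Spearman-Brown: ρ = 2r/(1 + r) = 2(0.46)/(1 + 0.46) = 0.920/1.46 = 0.6301 → 0.63
T̂ = 0.63(69.7) + 0.37(104.26) = 43.911 + 38.5762 = 82.487 → 82.49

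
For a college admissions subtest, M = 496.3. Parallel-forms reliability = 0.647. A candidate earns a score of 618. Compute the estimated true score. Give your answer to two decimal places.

575.04

T̂ = ρX + (1 − ρ)μ
  = 0.647 × 618 + 0.353 × 496.3
  = 399.846 + 175.1939
  = 575.040
  ≈ 575.04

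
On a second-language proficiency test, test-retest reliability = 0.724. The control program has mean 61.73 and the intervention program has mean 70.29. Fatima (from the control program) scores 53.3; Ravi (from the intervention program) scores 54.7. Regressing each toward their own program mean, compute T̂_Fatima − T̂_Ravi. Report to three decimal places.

T̂_Fatima = 0.724(53.3) + 0.276(61.73) = 55.62668
T̂_Ravi = 0.724(54.7) + 0.276(70.29) = 59.00284
Difference = 55.62668 − 59.00284 = -3.37616

-3.376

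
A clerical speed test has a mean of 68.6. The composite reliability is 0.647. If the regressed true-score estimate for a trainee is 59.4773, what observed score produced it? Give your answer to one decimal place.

T̂ = ρX + (1 − ρ)μ  ⇒  X = (T̂ − (1 − ρ)μ) / ρ
X = (59.4773 − 0.353 × 68.6) / 0.647 = (59.4773 − 24.2158) / 0.647 = 35.2615 / 0.647 = 54.500

54.5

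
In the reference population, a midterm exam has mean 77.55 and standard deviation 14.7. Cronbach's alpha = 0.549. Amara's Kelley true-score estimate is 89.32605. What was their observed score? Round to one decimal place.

99.0

T̂ = ρX + (1 − ρ)μ  ⇒  X = (T̂ − (1 − ρ)μ) / ρ
X = (89.32605 − 0.451 × 77.55) / 0.549 = (89.32605 − 34.97505) / 0.549 = 54.35100 / 0.549 = 99.000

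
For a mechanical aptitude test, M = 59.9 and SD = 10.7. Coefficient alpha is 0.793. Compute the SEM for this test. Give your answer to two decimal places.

SEM = SD · √(1 − ρ) = 10.7 × √0.207 = 10.7 × 0.4550 = 4.868

4.87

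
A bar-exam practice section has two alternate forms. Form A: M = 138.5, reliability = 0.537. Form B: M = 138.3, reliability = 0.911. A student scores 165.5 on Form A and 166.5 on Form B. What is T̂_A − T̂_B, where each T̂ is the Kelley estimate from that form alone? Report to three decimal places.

-10.991

T̂_A = 0.537(165.5) + 0.463(138.5) = 152.99900
T̂_B = 0.911(166.5) + 0.089(138.3) = 163.99020
T̂_A − T̂_B = -10.99120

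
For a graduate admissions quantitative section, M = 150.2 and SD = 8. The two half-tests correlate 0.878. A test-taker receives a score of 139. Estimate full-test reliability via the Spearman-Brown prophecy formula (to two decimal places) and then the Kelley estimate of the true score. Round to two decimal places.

Spearman-Brown: ρ = 2r/(1 + r) = 2(0.878)/(1 + 0.878) = 1.7560/1.878 = 0.9350 → 0.94
Kelley's formula gives T̂ = 0.94·139 + 0.06·150.2 = 130.66 + 9.012 = 139.672.

139.67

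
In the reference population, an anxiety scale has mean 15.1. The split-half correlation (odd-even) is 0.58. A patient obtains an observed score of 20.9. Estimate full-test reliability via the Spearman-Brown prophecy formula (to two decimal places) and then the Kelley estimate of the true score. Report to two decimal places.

19.33

Spearman-Brown: ρ = 2r/(1 + r) = 2(0.58)/(1 + 0.58) = 1.160/1.58 = 0.7342 → 0.73
T̂ = 0.73(20.9) + 0.27(15.1) = 15.257 + 4.077 = 19.334 → 19.33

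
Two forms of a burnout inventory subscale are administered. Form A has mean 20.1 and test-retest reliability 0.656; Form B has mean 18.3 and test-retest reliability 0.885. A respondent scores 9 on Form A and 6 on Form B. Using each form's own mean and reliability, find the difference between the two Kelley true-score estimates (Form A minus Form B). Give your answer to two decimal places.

T̂_A = 0.656(9) + 0.344(20.1) = 12.8184
T̂_B = 0.885(6) + 0.115(18.3) = 7.4145
T̂_A − T̂_B = 5.4039

5.40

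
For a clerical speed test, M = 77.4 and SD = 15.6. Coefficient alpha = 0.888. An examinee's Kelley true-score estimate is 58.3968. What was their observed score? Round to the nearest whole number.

T̂ = ρX + (1 − ρ)μ  ⇒  X = (T̂ − (1 − ρ)μ) / ρ
X = (58.3968 − 0.112 × 77.4) / 0.888 = (58.3968 − 8.6688) / 0.888 = 49.7280 / 0.888 = 56.00

56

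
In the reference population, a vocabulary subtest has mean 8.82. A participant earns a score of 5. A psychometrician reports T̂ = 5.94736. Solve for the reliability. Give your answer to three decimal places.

T̂ = ρX + (1 − ρ)μ  ⇒  T̂ − μ = ρ(X − μ)
ρ = (T̂ − μ)/(X − μ) = (5.94736 − 8.82) / (5 − 8.82) = -2.87264 / -3.82 = 0.75200

0.752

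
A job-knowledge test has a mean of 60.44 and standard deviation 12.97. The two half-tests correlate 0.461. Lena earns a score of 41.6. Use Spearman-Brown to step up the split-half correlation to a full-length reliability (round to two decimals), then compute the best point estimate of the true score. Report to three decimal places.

48.571

Spearman-Brown: ρ = 2r/(1 + r) = 2(0.461)/(1 + 0.461) = 0.9220/1.461 = 0.6311 → 0.63
T̂ = 0.63(41.6) + 0.37(60.44) = 26.208 + 22.3628 = 48.5708 → 48.571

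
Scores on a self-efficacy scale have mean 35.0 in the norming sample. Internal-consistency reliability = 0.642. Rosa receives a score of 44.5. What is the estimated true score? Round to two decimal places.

41.10

T̂ = 0.642(44.5) + 0.358(35.0) = 28.5690 + 12.5300 = 41.099 → 41.10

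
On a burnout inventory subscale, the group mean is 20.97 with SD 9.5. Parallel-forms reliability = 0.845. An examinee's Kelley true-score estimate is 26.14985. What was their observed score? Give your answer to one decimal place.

T̂ = ρX + (1 − ρ)μ  ⇒  X = (T̂ − (1 − ρ)μ) / ρ
X = (26.14985 − 0.155 × 20.97) / 0.845 = (26.14985 − 3.25035) / 0.845 = 22.89950 / 0.845 = 27.100

27.1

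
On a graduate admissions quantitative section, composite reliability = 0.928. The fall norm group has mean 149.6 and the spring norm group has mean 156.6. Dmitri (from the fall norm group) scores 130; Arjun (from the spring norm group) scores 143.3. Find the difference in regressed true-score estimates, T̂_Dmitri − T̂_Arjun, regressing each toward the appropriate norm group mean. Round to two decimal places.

-12.85

T̂_Dmitri = 0.928(130) + 0.072(149.6) = 131.4112
T̂_Arjun = 0.928(143.3) + 0.072(156.6) = 144.2576
Difference = 131.4112 − 144.2576 = -12.8464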